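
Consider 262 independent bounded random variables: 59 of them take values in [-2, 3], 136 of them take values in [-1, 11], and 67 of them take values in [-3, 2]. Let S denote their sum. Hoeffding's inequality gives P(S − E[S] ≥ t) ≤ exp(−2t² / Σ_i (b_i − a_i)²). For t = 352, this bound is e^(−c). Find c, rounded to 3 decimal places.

Σ(b_i − a_i)² = 59·5² + 136·12² + 67·5² = 22734.
c = 2t² / 22734 = 2·352² / 22734 = 10.9003.

10.900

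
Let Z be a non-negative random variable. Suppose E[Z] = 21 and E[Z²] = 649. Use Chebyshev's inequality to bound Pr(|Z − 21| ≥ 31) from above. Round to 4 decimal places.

0.2164

Var(Z) = E[Z²] − (E[Z])² = 649 − 441 = 208.
Chebyshev's inequality: Pr(|Z − μ| ≥ t) ≤ Var(Z)/t² = 208/961 = 0.2164.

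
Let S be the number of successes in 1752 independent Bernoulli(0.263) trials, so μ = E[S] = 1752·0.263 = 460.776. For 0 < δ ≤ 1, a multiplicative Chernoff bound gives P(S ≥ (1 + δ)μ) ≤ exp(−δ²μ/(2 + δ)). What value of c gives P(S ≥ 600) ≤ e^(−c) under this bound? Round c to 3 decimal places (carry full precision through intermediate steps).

18.273

Write 600 = (1 + δ)μ, so δ = 600/460.776 − 1 = 0.3021512…
Then the exponent is δ²μ/(2 + δ) = (600 − μ)² / (μ·(2 + δ)) = 18.272776.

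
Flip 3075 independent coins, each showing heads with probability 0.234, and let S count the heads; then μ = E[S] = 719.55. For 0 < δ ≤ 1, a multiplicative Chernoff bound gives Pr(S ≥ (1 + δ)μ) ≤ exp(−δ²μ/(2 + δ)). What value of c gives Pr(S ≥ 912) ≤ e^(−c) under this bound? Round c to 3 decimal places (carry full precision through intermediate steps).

Write 912 = (1 + δ)μ, so δ = 912/719.55 − 1 = 0.2674588…
Then the exponent is δ²μ/(2 + δ) = (912 − μ)² / (μ·(2 + δ)) = 22.700501.

22.701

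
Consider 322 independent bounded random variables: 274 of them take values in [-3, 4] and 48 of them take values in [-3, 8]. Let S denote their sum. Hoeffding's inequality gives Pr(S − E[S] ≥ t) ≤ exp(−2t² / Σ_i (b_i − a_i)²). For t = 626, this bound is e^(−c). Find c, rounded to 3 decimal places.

40.748

Σ(b_i − a_i)² = 274·7² + 48·11² = 19234.
c = 2t² / 19234 = 2·626² / 19234 = 40.7483.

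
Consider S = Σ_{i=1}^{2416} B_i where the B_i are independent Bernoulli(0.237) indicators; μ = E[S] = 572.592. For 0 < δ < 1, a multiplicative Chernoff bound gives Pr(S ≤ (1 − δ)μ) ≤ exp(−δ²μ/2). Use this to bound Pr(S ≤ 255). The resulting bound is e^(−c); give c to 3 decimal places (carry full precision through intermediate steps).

Write 255 = (1 − δ)μ, so δ = 1 − 255/572.592 = 0.5546567…
Then the exponent is δ²μ/2 = (μ − 255)²/(2μ) = 88.077268.

88.077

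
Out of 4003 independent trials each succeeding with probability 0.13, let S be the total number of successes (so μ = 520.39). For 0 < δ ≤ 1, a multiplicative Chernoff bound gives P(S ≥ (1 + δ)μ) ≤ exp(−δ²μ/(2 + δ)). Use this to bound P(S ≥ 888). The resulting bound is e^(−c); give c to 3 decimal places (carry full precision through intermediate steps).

Write 888 = (1 + δ)μ, so δ = 888/520.39 − 1 = 0.7064125…
Then the exponent is δ²μ/(2 + δ) = (888 − μ)² / (μ·(2 + δ)) = 95.951485.

95.951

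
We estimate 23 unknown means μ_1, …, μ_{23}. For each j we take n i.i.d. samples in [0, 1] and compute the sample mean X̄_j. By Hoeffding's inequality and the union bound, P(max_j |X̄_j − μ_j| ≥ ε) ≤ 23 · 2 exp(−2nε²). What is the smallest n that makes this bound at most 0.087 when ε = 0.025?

5017

Need 2·23·exp(−2nε²) ≤ 0.087, i.e. exp(−2nε²) ≤ 0.087/46.
So 2nε² ≥ ln(46/0.087) = 6.270489.
Hence n ≥ 6.270489/(2·0.025²) = 5016.391.
The smallest integer n is 5017.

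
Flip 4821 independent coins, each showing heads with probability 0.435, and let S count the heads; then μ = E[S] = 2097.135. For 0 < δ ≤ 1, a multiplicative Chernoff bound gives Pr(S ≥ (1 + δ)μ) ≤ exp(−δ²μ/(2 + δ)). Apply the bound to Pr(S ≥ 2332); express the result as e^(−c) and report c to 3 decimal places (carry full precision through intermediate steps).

Write 2332 = (1 + δ)μ, so δ = 2332/2097.135 − 1 = 0.1119933…
Then the exponent is δ²μ/(2 + δ) = (2332 − μ)² / (μ·(2 + δ)) = 12.454253.

12.454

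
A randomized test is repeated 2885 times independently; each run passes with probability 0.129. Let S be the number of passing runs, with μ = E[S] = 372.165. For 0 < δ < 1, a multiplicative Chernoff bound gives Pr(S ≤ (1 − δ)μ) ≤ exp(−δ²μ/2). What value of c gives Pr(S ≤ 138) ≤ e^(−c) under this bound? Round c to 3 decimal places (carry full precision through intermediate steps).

73.668

Write 138 = (1 − δ)μ, so δ = 1 − 138/372.165 = 0.6291967…
Then the exponent is δ²μ/2 = (μ − 138)²/(2μ) = 73.667926.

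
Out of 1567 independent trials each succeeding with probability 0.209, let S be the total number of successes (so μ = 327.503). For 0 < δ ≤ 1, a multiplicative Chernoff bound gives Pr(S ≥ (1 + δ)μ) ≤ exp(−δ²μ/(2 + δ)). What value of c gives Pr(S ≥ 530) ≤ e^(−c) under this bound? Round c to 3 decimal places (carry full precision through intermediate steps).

47.819

Write 530 = (1 + δ)μ, so δ = 530/327.503 − 1 = 0.6183058…
Then the exponent is δ²μ/(2 + δ) = (530 − μ)² / (μ·(2 + δ)) = 47.819116.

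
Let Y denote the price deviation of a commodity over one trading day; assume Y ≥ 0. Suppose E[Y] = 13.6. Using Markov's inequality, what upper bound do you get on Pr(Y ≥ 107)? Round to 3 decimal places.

Markov's inequality: for a non-negative random variable, Pr(Y ≥ a) ≤ E[Y]/a.
Here E[Y] = 13.6 and a = 107, so the bound is 13.6/107 = 0.1271.

0.127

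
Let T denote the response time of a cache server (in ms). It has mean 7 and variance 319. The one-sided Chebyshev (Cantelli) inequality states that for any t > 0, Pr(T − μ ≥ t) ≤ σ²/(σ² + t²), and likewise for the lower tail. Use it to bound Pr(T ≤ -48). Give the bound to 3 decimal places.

Here σ² = 319 and t = 55, so σ² + t² = 3344.
Cantelli's bound: 319/3344 = 0.0954.

0.095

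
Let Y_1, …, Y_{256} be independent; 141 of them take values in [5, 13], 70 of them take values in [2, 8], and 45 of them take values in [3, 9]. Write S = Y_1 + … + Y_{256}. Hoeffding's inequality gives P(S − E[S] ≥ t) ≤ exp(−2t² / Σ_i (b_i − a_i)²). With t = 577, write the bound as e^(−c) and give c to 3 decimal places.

50.582

Σ(b_i − a_i)² = 141·8² + 70·6² + 45·6² = 13164.
c = 2t² / 13164 = 2·577² / 13164 = 50.5817.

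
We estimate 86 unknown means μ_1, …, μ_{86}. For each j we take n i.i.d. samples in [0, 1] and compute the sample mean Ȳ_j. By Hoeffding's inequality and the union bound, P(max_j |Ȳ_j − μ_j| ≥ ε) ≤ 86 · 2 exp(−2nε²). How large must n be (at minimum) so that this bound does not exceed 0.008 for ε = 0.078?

820

Need 2·86·exp(−2nε²) ≤ 0.008, i.e. exp(−2nε²) ≤ 0.008/172.
So 2nε² ≥ ln(172/0.008) = 9.975808.
Hence n ≥ 9.975808/(2·0.078²) = 819.840.
The smallest integer n is 820.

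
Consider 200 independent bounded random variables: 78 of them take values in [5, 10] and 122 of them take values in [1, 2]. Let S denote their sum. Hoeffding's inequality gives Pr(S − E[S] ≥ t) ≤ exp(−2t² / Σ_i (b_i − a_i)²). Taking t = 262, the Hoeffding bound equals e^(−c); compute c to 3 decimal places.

66.259

Σ(b_i − a_i)² = 78·5² + 122·1² = 2072.
c = 2t² / 2072 = 2·262² / 2072 = 66.2587.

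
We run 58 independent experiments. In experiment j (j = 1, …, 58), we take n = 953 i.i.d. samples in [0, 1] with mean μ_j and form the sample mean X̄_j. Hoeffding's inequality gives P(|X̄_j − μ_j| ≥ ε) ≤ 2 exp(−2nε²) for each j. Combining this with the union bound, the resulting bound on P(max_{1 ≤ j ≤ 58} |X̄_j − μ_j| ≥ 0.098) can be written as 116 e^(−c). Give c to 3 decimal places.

Union bound over the 58 events: P(max_{1 ≤ j ≤ 58} |X̄_j − μ_j| ≥ 0.098) ≤ 58·2·exp(−2nε²) = 116 exp(−2·953·0.098²).
So c = 2·953·0.098² = 18.3052.

18.305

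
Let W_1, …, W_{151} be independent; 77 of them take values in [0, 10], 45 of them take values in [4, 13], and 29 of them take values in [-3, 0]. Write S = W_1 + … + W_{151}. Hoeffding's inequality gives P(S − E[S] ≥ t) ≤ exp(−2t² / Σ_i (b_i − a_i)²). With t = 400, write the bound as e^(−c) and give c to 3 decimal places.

Σ(b_i − a_i)² = 77·10² + 45·9² + 29·3² = 11606.
c = 2t² / 11606 = 2·400² / 11606 = 27.5719.

27.572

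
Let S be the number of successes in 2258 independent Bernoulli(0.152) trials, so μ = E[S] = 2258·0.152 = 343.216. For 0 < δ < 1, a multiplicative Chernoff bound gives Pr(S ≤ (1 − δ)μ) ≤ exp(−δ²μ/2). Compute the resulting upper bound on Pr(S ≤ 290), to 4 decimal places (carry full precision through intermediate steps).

Write 290 = (1 − δ)μ, so δ = 1 − 290/343.216 = 0.155051…
Then the exponent is δ²μ/2 = (μ − 290)²/(2μ) = 4.125598.
Bound = exp(−4.125598) = 0.01615.

0.0162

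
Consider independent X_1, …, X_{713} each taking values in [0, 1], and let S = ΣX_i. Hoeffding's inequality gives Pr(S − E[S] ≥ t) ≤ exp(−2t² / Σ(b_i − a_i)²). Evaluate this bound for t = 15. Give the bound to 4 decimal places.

0.5320

Σ(b_i − a_i)² = 713·(1)² = 713.
Exponent = 2·15²/713 = 0.6311.
Bound = exp(−0.6311) = 0.53199.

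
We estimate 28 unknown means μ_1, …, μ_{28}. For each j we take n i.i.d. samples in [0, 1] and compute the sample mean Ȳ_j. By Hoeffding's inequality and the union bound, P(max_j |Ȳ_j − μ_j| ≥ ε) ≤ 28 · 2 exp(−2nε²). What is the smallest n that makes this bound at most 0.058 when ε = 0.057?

Need 2·28·exp(−2nε²) ≤ 0.058, i.e. exp(−2nε²) ≤ 0.058/56.
So 2nε² ≥ ln(56/0.058) = 6.872664.
Hence n ≥ 6.872664/(2·0.057²) = 1057.658.
The smallest integer n is 1058.

1058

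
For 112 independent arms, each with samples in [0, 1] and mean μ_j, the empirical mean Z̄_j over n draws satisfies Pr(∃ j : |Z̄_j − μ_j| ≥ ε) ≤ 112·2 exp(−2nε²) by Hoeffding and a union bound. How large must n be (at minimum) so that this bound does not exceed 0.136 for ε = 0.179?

Need 2·112·exp(−2nε²) ≤ 0.136, i.e. exp(−2nε²) ≤ 0.136/224.
So 2nε² ≥ ln(224/0.136) = 7.406746.
Hence n ≥ 7.406746/(2·0.179²) = 115.582.
The smallest integer n is 116.

116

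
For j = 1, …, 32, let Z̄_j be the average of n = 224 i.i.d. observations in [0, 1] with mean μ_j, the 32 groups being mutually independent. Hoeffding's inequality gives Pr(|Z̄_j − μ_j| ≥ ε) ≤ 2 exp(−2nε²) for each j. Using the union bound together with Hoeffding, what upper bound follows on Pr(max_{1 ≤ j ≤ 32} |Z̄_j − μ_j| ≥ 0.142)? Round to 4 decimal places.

0.0076

Per-experiment Hoeffding bound: 2·exp(−2·224·0.142²) = 2·exp(−9.03347) = 0.00023869.
Union bound over 32 events: 32·0.00023869 = 0.00764.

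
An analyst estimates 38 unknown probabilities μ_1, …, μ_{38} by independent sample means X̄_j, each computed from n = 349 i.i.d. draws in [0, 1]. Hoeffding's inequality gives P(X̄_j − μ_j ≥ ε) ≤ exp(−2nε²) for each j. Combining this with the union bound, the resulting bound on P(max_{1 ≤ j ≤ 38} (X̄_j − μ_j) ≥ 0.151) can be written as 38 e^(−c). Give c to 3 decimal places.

15.915

Union bound over the 38 events: P(max_{1 ≤ j ≤ 38} (X̄_j − μ_j) ≥ 0.151) ≤ 38·exp(−2nε²) = 38 exp(−2·349·0.151²).
So c = 2·349·0.151² = 15.9151.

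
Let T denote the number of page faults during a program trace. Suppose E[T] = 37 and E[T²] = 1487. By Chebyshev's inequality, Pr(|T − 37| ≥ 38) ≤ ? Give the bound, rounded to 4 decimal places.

Var(T) = E[T²] − (E[T])² = 1487 − 1369 = 118.
Chebyshev's inequality: Pr(|T − μ| ≥ t) ≤ Var(T)/t² = 118/1444 = 0.0817.

0.0817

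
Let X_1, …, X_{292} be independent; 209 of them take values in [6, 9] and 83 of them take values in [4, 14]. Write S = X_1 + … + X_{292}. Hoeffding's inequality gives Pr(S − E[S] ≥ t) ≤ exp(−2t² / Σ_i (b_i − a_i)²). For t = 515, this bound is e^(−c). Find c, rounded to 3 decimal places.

Σ(b_i − a_i)² = 209·3² + 83·10² = 10181.
c = 2t² / 10181 = 2·515² / 10181 = 52.1020.

52.102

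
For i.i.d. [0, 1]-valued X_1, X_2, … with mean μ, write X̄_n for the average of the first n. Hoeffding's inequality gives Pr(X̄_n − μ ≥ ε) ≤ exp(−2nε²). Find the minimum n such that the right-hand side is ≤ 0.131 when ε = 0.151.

Require exp(−2nε²) ≤ 0.131, i.e. 2nε² ≥ ln(1/0.131) = 2.032558.
So n ≥ 2.032558 / (2·0.151²) = 44.572.
The smallest integer n is 45.

45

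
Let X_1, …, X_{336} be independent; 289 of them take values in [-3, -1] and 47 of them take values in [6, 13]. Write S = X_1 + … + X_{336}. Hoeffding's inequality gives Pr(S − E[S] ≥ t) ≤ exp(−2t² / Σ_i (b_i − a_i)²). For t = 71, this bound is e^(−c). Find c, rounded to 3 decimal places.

Σ(b_i − a_i)² = 289·2² + 47·7² = 3459.
c = 2t² / 3459 = 2·71² / 3459 = 2.9147.

2.915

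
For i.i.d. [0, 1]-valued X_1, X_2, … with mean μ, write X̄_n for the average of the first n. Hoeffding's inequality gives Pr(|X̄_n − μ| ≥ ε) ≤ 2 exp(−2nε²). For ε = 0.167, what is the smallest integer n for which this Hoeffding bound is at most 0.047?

68

Require 2·exp(−2nε²) ≤ 0.047, i.e. 2nε² ≥ ln(2/0.047) = 3.750755.
So n ≥ 3.750755 / (2·0.167²) = 67.244.
The smallest integer n is 68.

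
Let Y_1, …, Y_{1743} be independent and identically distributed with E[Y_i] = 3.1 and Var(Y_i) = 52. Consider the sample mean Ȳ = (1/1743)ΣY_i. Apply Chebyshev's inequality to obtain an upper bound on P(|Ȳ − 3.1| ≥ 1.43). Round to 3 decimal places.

0.015

Var(Ȳ) = Var(Y_i)/n = 52/1743 = 0.029834.
Chebyshev: P(|Ȳ − 3.1| ≥ 1.43) ≤ Var(Ȳ)/(1.43)² = 52/(1743·1.43²) = 0.0146.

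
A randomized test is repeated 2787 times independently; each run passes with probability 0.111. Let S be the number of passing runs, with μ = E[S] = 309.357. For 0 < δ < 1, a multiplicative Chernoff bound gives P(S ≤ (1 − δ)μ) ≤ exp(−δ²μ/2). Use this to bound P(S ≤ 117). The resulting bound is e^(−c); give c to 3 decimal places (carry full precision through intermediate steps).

59.803

Write 117 = (1 − δ)μ, so δ = 1 − 117/309.357 = 0.6217962…
Then the exponent is δ²μ/2 = (μ − 117)²/(2μ) = 59.803424.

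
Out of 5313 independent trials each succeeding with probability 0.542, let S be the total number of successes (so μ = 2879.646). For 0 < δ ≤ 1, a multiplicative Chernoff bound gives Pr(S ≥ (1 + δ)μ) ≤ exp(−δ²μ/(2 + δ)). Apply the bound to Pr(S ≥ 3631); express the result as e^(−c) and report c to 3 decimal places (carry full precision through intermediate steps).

86.709

Write 3631 = (1 + δ)μ, so δ = 3631/2879.646 − 1 = 0.2609189…
Then the exponent is δ²μ/(2 + δ) = (3631 − μ)² / (μ·(2 + δ)) = 86.709189.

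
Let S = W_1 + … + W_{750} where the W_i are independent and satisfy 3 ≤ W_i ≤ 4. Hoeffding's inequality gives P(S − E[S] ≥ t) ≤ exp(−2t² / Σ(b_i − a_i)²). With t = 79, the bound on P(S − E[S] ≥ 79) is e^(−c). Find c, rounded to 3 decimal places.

Σ(b_i − a_i)² = 750·(1)² = 750.
c = 2t²/750 = 2·79²/750 = 16.6427.

16.643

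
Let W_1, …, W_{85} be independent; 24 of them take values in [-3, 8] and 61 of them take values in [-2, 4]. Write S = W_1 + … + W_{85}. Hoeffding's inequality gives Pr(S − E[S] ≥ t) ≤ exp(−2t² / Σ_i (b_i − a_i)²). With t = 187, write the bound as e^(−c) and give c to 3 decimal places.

Σ(b_i − a_i)² = 24·11² + 61·6² = 5100.
c = 2t² / 5100 = 2·187² / 5100 = 13.7133.

13.713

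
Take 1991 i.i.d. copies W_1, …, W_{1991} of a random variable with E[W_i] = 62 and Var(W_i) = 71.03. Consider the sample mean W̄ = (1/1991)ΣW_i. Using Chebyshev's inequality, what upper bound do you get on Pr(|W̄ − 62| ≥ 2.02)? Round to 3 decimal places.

Var(W̄) = Var(W_i)/n = 71.03/1991 = 0.035676.
Chebyshev: Pr(|W̄ − 62| ≥ 2.02) ≤ Var(W̄)/(2.02)² = 71.03/(1991·2.02²) = 0.0087.

0.009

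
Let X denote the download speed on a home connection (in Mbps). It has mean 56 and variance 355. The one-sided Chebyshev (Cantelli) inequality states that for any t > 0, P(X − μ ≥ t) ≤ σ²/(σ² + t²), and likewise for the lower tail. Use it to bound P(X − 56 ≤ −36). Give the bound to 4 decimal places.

0.2150

Here σ² = 355 and t = 36, so σ² + t² = 1651.
Cantelli's bound: 355/1651 = 0.2150.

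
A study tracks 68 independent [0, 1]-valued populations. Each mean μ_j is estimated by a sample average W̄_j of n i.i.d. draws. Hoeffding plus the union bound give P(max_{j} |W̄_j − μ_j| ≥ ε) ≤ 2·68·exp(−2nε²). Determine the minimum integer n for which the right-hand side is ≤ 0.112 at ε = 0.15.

158

Need 2·68·exp(−2nε²) ≤ 0.112, i.e. exp(−2nε²) ≤ 0.112/136.
So 2nε² ≥ ln(136/0.112) = 7.101911.
Hence n ≥ 7.101911/(2·0.15²) = 157.820.
The smallest integer n is 158.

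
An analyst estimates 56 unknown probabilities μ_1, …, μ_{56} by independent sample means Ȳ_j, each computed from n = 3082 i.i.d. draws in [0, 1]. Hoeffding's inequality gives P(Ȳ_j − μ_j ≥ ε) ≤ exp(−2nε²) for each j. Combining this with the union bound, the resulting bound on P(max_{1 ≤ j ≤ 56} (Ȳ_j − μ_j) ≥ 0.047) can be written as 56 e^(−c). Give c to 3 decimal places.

Union bound over the 56 events: P(max_{1 ≤ j ≤ 56} (Ȳ_j − μ_j) ≥ 0.047) ≤ 56·exp(−2nε²) = 56 exp(−2·3082·0.047²).
So c = 2·3082·0.047² = 13.6163.

13.616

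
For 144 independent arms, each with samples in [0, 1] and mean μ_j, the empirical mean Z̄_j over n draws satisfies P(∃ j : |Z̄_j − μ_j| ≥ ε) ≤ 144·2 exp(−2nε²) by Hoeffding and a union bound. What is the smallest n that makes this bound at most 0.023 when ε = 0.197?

122

Need 2·144·exp(−2nε²) ≤ 0.023, i.e. exp(−2nε²) ≤ 0.023/288.
So 2nε² ≥ ln(288/0.023) = 9.435222.
Hence n ≥ 9.435222/(2·0.197²) = 121.560.
The smallest integer n is 122.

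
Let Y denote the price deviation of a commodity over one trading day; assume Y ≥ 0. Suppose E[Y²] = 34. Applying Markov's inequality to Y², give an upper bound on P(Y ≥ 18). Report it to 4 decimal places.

Since Y ≥ 0, the event {Y ≥ 18} is the same as {Y² ≥ 324}.
Markov's inequality applied to Y² gives P(Y² ≥ 324) ≤ E[Y²]/324 = 34/324 = 0.1049.

0.1049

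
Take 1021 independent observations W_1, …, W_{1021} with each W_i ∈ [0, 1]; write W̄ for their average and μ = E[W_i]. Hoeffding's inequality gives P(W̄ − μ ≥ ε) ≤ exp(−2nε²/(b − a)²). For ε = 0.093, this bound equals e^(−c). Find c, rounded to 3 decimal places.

c = 2nε²/(b − a)² = 2·1021·0.093² / 1² = 17.6613.

17.661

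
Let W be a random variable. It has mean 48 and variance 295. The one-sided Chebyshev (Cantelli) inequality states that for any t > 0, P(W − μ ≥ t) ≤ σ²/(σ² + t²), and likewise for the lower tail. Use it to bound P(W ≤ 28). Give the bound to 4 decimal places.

0.4245

Here σ² = 295 and t = 20, so σ² + t² = 695.
Cantelli's bound: 295/695 = 0.4245.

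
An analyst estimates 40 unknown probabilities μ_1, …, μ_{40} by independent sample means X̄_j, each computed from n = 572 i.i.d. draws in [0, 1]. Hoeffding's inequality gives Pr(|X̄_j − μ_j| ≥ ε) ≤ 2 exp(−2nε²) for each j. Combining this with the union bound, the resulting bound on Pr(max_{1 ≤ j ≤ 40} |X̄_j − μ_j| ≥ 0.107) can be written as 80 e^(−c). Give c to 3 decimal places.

Union bound over the 40 events: Pr(max_{1 ≤ j ≤ 40} |X̄_j − μ_j| ≥ 0.107) ≤ 40·2·exp(−2nε²) = 80 exp(−2·572·0.107²).
So c = 2·572·0.107² = 13.0977.

13.098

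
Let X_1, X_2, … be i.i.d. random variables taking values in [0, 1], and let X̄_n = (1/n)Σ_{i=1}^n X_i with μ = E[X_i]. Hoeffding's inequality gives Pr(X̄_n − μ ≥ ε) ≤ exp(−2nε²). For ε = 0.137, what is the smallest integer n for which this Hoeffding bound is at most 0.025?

99

Require exp(−2nε²) ≤ 0.025, i.e. 2nε² ≥ ln(1/0.025) = 3.688879.
So n ≥ 3.688879 / (2·0.137²) = 98.271.
The smallest integer n is 99.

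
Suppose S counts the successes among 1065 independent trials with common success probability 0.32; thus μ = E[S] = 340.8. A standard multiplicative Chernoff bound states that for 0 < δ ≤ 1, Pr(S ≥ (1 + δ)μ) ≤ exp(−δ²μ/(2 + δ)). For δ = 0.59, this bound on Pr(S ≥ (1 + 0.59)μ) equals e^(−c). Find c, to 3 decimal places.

c = δ²μ/(2 + δ) = 0.59²·340.8/(2 + 0.59) = 45.8040.

45.804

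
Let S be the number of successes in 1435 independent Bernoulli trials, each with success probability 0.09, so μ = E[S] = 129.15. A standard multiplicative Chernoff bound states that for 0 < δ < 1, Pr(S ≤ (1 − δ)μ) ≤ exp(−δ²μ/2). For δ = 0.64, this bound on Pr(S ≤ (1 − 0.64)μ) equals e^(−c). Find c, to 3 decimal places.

c = δ²μ/2 = 0.64²·129.15/2 = 26.4499.

26.450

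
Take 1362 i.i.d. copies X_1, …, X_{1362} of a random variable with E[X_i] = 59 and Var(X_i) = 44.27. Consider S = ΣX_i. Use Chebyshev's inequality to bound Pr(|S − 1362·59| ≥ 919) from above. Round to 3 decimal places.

Var(S) = n·Var(X_i) = 1362·44.27 = 60295.74.
Chebyshev: Pr(|S − 1362·59| ≥ 919) ≤ Var(S)/919² = 60295.74/844561 = 0.0714.

0.071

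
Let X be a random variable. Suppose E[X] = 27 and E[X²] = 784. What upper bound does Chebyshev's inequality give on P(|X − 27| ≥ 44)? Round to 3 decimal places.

0.028

Var(X) = E[X²] − (E[X])² = 784 − 729 = 55.
Chebyshev's inequality: P(|X − μ| ≥ t) ≤ Var(X)/t² = 55/1936 = 0.0284.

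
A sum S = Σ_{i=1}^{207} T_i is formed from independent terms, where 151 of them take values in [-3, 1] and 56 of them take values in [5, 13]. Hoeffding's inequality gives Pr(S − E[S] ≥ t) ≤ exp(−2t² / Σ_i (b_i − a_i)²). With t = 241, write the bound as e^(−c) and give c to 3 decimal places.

19.360

Σ(b_i − a_i)² = 151·4² + 56·8² = 6000.
c = 2t² / 6000 = 2·241² / 6000 = 19.3603.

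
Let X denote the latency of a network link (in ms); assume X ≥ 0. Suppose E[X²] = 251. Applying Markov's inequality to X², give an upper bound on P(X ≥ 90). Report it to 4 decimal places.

Since X ≥ 0, the event {X ≥ 90} is the same as {X² ≥ 8100}.
Markov's inequality applied to X² gives P(X² ≥ 8100) ≤ E[X²]/8100 = 251/8100 = 0.0310.

0.0310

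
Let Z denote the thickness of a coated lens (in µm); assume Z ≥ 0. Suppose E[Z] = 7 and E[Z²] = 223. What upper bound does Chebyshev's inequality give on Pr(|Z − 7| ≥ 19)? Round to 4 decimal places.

Var(Z) = E[Z²] − (E[Z])² = 223 − 49 = 174.
Chebyshev's inequality: Pr(|Z − μ| ≥ t) ≤ Var(Z)/t² = 174/361 = 0.4820.

0.4820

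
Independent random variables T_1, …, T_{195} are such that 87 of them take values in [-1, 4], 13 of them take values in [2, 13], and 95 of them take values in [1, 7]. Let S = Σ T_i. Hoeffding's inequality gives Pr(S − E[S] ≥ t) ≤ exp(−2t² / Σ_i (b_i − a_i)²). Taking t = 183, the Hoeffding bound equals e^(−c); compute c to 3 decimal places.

9.344

Σ(b_i − a_i)² = 87·5² + 13·11² + 95·6² = 7168.
c = 2t² / 7168 = 2·183² / 7168 = 9.3440.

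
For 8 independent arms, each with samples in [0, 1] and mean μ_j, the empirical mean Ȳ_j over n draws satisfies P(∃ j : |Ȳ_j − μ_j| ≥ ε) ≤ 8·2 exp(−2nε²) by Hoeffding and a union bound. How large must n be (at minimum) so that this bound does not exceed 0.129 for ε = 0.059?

693

Need 2·8·exp(−2nε²) ≤ 0.129, i.e. exp(−2nε²) ≤ 0.129/16.
So 2nε² ≥ ln(16/0.129) = 4.820532.
Hence n ≥ 4.820532/(2·0.059²) = 692.406.
The smallest integer n is 693.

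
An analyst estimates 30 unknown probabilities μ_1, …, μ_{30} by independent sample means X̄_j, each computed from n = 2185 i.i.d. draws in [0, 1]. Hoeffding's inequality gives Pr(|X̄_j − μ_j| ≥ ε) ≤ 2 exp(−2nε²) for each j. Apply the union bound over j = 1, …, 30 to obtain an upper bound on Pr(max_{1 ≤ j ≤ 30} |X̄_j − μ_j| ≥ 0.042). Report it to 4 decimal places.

0.0269

Per-experiment Hoeffding bound: 2·exp(−2·2185·0.042²) = 2·exp(−7.70868) = 0.00089783.
Union bound over 30 events: 30·0.00089783 = 0.02693.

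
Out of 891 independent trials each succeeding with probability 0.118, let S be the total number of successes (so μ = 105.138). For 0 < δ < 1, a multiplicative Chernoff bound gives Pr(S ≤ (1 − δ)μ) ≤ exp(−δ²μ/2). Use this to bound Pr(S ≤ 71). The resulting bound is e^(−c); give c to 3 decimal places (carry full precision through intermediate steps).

5.542

Write 71 = (1 − δ)μ, so δ = 1 − 71/105.138 = 0.3246971…
Then the exponent is δ²μ/2 = (μ − 71)²/(2μ) = 5.542254.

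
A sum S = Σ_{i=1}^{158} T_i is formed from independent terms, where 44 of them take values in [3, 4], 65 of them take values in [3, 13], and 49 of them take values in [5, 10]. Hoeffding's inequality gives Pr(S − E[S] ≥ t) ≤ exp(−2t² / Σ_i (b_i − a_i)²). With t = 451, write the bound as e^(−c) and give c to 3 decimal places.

52.362

Σ(b_i − a_i)² = 44·1² + 65·10² + 49·5² = 7769.
c = 2t² / 7769 = 2·451² / 7769 = 52.3622.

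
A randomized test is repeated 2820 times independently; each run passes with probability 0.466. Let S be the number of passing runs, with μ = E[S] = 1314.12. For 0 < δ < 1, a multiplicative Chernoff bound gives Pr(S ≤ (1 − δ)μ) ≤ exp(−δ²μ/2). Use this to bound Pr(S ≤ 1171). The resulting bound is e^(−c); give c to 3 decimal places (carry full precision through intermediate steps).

7.794

Write 1171 = (1 − δ)μ, so δ = 1 − 1171/1314.12 = 0.1089094…
Then the exponent is δ²μ/2 = (μ − 1171)²/(2μ) = 7.793556.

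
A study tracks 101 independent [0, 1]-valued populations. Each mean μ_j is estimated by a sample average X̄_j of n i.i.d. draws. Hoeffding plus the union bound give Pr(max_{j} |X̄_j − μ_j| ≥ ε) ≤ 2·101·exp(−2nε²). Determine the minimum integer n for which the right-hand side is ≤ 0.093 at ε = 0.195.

Need 2·101·exp(−2nε²) ≤ 0.093, i.e. exp(−2nε²) ≤ 0.093/202.
So 2nε² ≥ ln(202/0.093) = 7.683423.
Hence n ≥ 7.683423/(2·0.195²) = 101.031.
The smallest integer n is 102.

102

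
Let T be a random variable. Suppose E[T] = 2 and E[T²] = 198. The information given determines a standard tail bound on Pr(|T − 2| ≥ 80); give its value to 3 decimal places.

The first two moments determine the variance, so Chebyshev's inequality is the sharpest standard bound available.
Var(T) = E[T²] − (E[T])² = 198 − 4 = 194.
Chebyshev's inequality: Pr(|T − μ| ≥ t) ≤ Var(T)/t² = 194/6400 = 0.0303.

0.030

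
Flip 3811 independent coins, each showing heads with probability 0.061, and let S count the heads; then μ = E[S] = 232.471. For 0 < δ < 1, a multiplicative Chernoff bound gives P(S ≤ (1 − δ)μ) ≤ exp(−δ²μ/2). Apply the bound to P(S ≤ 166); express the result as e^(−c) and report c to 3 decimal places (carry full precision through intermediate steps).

Write 166 = (1 − δ)μ, so δ = 1 − 166/232.471 = 0.2859324…
Then the exponent is δ²μ/2 = (μ − 166)²/(2μ) = 9.503108.

9.503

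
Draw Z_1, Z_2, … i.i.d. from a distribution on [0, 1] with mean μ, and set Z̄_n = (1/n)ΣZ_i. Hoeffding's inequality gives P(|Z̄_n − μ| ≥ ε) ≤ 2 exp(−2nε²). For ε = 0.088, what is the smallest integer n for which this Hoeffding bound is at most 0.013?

Require 2·exp(−2nε²) ≤ 0.013, i.e. 2nε² ≥ ln(2/0.013) = 5.035953.
So n ≥ 5.035953 / (2·0.088²) = 325.152.
The smallest integer n is 326.

326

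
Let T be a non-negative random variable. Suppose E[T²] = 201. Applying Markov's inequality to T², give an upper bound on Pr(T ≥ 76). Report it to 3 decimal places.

0.035

Since T ≥ 0, the event {T ≥ 76} is the same as {T² ≥ 5776}.
Markov's inequality applied to T² gives Pr(T² ≥ 5776) ≤ E[T²]/5776 = 201/5776 = 0.0348.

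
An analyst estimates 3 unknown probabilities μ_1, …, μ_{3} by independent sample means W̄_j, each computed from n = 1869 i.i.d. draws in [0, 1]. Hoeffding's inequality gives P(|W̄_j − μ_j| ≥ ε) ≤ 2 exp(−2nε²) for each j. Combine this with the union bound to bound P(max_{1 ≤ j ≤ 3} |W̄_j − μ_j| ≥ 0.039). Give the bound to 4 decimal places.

Per-experiment Hoeffding bound: 2·exp(−2·1869·0.039²) = 2·exp(−5.68550) = 0.0067897.
Union bound over 3 events: 3·0.0067897 = 0.02037.

0.0204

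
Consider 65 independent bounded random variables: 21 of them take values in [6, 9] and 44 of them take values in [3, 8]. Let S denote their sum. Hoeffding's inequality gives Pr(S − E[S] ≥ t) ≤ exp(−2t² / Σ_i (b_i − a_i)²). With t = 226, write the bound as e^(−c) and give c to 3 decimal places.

Σ(b_i − a_i)² = 21·3² + 44·5² = 1289.
c = 2t² / 1289 = 2·226² / 1289 = 79.2490.

79.249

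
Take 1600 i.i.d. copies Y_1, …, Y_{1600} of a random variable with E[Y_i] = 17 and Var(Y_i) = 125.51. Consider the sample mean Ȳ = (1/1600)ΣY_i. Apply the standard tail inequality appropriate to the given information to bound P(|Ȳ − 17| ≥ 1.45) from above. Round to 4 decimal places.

With mean and variance of each term known, Chebyshev's inequality bounds the deviation of the sum (or sample mean).
Var(Ȳ) = Var(Y_i)/n = 125.51/1600 = 0.078444.
Chebyshev: P(|Ȳ − 17| ≥ 1.45) ≤ Var(Ȳ)/(1.45)² = 125.51/(1600·1.45²) = 0.0373.

0.0373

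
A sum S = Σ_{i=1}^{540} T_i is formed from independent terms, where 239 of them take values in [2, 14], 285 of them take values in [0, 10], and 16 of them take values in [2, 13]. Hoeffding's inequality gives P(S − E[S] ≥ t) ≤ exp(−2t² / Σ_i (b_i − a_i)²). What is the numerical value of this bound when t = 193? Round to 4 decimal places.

Σ(b_i − a_i)² = 239·12² + 285·10² + 16·11² = 64852.
Exponent = 2·193² / 64852 = 1.14874.
Bound = exp(−1.14874) = 0.31704.

0.3170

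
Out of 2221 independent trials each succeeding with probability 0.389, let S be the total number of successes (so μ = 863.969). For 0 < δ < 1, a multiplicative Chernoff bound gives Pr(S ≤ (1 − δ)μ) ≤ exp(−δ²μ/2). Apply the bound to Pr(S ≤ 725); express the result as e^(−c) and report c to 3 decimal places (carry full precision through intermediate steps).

11.177

Write 725 = (1 − δ)μ, so δ = 1 − 725/863.969 = 0.1608495…
Then the exponent is δ²μ/2 = (μ − 725)²/(2μ) = 11.176549.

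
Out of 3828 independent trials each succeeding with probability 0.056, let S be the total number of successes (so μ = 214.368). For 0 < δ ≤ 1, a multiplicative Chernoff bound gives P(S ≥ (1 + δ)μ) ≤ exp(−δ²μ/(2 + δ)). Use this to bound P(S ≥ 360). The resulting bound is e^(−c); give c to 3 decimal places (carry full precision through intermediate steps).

Write 360 = (1 + δ)μ, so δ = 360/214.368 − 1 = 0.6793551…
Then the exponent is δ²μ/(2 + δ) = (360 − μ)² / (μ·(2 + δ)) = 36.925246.

36.925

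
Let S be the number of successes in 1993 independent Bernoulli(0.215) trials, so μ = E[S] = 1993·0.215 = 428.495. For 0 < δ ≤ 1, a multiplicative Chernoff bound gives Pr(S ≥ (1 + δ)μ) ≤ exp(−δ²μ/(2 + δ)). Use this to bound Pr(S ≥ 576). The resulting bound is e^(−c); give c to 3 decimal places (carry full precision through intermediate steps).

21.660

Write 576 = (1 + δ)μ, so δ = 576/428.495 − 1 = 0.3442397…
Then the exponent is δ²μ/(2 + δ) = (576 − μ)² / (μ·(2 + δ)) = 21.660362.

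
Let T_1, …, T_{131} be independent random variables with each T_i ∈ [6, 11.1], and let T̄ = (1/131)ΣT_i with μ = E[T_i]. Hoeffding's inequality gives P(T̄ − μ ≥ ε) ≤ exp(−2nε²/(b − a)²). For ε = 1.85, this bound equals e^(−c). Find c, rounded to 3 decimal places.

34.475

c = 2nε²/(b − a)² = 2·131·1.85² / 5.1² = 34.4750.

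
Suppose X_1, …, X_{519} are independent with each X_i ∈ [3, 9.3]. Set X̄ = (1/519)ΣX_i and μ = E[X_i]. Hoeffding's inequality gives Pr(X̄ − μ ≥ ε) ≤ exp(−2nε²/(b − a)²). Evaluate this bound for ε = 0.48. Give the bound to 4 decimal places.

0.0024

Exponent: 2nε²/(b − a)² = 2·519·0.48² / 6.3² = 6.02558.
Bound = exp(−6.02558) = 0.00242.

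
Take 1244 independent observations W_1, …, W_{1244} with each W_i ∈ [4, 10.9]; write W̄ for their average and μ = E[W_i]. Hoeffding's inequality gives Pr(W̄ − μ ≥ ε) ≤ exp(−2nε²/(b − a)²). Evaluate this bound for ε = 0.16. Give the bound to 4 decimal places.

Exponent: 2nε²/(b − a)² = 2·1244·0.16² / 6.9² = 1.33780.
Bound = exp(−1.33780) = 0.26242.

0.2624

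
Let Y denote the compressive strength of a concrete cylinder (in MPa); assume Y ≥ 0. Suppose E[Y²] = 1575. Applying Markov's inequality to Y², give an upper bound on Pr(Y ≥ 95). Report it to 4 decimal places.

0.1745

Since Y ≥ 0, the event {Y ≥ 95} is the same as {Y² ≥ 9025}.
Markov's inequality applied to Y² gives Pr(Y² ≥ 9025) ≤ E[Y²]/9025 = 1575/9025 = 0.1745.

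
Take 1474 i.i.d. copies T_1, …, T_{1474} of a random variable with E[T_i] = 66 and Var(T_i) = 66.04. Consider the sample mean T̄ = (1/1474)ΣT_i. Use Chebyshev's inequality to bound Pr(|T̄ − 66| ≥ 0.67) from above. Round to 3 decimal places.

0.100

Var(T̄) = Var(T_i)/n = 66.04/1474 = 0.044803.
Chebyshev: Pr(|T̄ − 66| ≥ 0.67) ≤ Var(T̄)/(0.67)² = 66.04/(1474·0.67²) = 0.0998.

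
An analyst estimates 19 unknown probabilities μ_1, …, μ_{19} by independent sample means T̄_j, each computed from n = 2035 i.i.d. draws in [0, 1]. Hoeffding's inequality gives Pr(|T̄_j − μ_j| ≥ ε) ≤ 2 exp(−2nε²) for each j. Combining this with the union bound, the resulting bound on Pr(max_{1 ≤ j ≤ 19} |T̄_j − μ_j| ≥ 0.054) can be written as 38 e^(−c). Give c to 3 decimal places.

11.868

Union bound over the 19 events: Pr(max_{1 ≤ j ≤ 19} |T̄_j − μ_j| ≥ 0.054) ≤ 19·2·exp(−2nε²) = 38 exp(−2·2035·0.054²).
So c = 2·2035·0.054² = 11.8681.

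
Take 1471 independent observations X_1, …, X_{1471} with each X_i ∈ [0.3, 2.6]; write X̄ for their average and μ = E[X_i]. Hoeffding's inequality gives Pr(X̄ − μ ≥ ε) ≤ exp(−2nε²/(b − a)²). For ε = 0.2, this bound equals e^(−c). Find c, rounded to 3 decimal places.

c = 2nε²/(b − a)² = 2·1471·0.2² / 2.3² = 22.2457.

22.246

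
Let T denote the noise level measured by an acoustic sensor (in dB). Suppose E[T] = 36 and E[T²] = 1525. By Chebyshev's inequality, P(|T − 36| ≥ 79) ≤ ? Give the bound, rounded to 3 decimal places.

Var(T) = E[T²] − (E[T])² = 1525 − 1296 = 229.
Chebyshev's inequality: P(|T − μ| ≥ t) ≤ Var(T)/t² = 229/6241 = 0.0367.

0.037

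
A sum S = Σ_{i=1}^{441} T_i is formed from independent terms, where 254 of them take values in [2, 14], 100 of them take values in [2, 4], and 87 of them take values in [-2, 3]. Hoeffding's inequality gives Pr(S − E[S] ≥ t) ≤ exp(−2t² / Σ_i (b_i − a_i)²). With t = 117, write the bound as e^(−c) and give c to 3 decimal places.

Σ(b_i − a_i)² = 254·12² + 100·2² + 87·5² = 39151.
c = 2t² / 39151 = 2·117² / 39151 = 0.6993.

0.699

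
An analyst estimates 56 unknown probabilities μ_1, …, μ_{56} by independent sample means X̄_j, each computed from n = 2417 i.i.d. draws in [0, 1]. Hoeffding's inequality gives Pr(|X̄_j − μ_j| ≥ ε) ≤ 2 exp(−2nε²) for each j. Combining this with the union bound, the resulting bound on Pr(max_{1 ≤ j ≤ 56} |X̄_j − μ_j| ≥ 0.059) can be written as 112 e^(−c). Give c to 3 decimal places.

16.827

Union bound over the 56 events: Pr(max_{1 ≤ j ≤ 56} |X̄_j − μ_j| ≥ 0.059) ≤ 56·2·exp(−2nε²) = 112 exp(−2·2417·0.059²).
So c = 2·2417·0.059² = 16.8272.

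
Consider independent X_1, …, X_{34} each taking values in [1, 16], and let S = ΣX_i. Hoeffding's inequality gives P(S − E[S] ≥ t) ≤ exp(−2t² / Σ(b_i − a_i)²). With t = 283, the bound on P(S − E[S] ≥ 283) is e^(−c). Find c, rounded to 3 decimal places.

20.938

Σ(b_i − a_i)² = 34·(15)² = 7650.
c = 2t²/7650 = 2·283²/7650 = 20.9383.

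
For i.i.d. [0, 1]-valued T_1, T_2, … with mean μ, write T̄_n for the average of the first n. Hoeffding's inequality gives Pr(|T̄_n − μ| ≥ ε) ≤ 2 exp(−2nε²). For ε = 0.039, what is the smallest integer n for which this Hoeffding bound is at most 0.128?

904

Require 2·exp(−2nε²) ≤ 0.128, i.e. 2nε² ≥ ln(2/0.128) = 2.748872.
So n ≥ 2.748872 / (2·0.039²) = 903.640.
The smallest integer n is 904.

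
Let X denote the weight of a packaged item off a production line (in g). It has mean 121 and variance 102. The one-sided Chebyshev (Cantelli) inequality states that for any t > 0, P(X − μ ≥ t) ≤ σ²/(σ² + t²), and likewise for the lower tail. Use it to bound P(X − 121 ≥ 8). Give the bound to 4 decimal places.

0.6145

Here σ² = 102 and t = 8, so σ² + t² = 166.
Cantelli's bound: 102/166 = 0.6145.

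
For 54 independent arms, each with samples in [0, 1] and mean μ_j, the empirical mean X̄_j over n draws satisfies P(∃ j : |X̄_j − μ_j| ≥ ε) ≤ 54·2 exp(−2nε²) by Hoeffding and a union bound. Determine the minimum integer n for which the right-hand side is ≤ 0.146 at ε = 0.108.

284

Need 2·54·exp(−2nε²) ≤ 0.146, i.e. exp(−2nε²) ≤ 0.146/108.
So 2nε² ≥ ln(108/0.146) = 6.606280.
Hence n ≥ 6.606280/(2·0.108²) = 283.191.
The smallest integer n is 284.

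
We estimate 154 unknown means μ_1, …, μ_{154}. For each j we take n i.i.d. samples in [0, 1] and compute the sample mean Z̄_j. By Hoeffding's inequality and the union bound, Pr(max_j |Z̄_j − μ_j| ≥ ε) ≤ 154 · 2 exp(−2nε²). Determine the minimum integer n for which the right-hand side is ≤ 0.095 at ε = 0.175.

Need 2·154·exp(−2nε²) ≤ 0.095, i.e. exp(−2nε²) ≤ 0.095/308.
So 2nε² ≥ ln(308/0.095) = 8.083978.
Hence n ≥ 8.083978/(2·0.175²) = 131.983.
The smallest integer n is 132.

132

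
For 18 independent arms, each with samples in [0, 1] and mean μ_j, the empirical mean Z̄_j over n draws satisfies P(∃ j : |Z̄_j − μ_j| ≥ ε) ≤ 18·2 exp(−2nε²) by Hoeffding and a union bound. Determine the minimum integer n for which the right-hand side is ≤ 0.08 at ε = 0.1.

306

Need 2·18·exp(−2nε²) ≤ 0.08, i.e. exp(−2nε²) ≤ 0.08/36.
So 2nε² ≥ ln(36/0.08) = 6.109248.
Hence n ≥ 6.109248/(2·0.1²) = 305.462.
The smallest integer n is 306.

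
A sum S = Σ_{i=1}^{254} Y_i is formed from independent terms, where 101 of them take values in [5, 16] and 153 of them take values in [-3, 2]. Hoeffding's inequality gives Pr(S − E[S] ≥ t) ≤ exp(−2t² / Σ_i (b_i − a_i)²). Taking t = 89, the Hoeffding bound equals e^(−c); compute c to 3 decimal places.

Σ(b_i − a_i)² = 101·11² + 153·5² = 16046.
c = 2t² / 16046 = 2·89² / 16046 = 0.9873.

0.987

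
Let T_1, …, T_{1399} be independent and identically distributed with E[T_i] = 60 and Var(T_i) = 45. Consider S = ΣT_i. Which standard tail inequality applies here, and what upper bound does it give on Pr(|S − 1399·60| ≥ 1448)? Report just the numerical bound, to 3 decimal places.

With mean and variance of each term known, Chebyshev's inequality bounds the deviation of the sum (or sample mean).
Var(S) = n·Var(T_i) = 1399·45 = 62955.
Chebyshev: Pr(|S − 1399·60| ≥ 1448) ≤ Var(S)/1448² = 62955/2096704 = 0.0300.

0.030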